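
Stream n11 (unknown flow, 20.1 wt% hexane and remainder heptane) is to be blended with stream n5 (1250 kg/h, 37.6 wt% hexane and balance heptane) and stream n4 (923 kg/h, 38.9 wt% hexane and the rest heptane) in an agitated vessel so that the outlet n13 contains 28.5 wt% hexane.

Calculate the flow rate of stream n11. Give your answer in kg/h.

2497 kg/h

Let n11 be the unknown flow. Total out = 2173 + n11.
hexane balance: 829.05 + 0.201·n11 = 0.285·(2173 + n11)
(0.201 − 0.285)·n11 = 0.285×2173 − 829.05 = -209.74
n11 = -209.74 / -0.084 = 2496.9 kg/h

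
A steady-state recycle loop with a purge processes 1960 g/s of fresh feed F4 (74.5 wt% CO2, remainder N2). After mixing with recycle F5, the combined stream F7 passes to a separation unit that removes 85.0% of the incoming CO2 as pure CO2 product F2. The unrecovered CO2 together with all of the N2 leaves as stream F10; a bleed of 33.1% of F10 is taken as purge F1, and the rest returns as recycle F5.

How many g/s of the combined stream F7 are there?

N2 enters only via F4 and leaves only via the purge: 1960×0.255 = 0.331×(N2 in F10), and the separation unit passes all N2, so N2 in F7 = N2 in F10 = 1510 g/s.
CO2 in F7: m_A = 1960×0.745 + (1−0.331)·(1−0.850)·m_A, so m_A = 1460.2/0.8996 = 1623.1 g/s.
F7 = 1623.1 + 1510 = 3133 g/s.

3133 g/s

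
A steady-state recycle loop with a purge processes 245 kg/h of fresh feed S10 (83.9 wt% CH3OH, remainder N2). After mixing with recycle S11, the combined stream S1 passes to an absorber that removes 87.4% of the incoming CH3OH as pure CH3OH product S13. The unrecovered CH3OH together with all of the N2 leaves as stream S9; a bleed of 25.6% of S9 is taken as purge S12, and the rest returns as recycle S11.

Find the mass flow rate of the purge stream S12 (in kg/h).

N2 enters only via S10 and leaves only via the purge: 245×0.161 = 0.256×(N2 in S9), and the absorber passes all N2, so N2 in S1 = N2 in S9 = 154.08 kg/h.
CH3OH in S1: m_A = 245×0.839 + (1−0.256)·(1−0.874)·m_A, so m_A = 205.55/0.9063 = 226.82 kg/h.
S9 = (1−0.874)×226.82 + 154.08 = 182.66 kg/h.
Purge S12 = 0.256×182.66 = 46.761 kg/h.

46.76 kg/h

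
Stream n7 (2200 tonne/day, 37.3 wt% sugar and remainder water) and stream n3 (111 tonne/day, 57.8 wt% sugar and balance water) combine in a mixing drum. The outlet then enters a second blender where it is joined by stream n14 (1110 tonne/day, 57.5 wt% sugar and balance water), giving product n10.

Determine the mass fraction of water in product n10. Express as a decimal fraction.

0.5548

Overall, product flow = 3421 tonne/day.
water in = 2200×0.627 + 111×0.422 + 1110×0.425 = 1898 tonne/day.
water fraction in n10 = 0.5548.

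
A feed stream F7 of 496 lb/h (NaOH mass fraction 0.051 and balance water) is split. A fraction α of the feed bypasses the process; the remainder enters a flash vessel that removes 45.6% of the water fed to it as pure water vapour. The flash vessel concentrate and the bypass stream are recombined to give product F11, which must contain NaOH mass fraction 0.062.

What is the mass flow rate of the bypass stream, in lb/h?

292.6 lb/h

All 496×0.051 = 25.296 lb/h of NaOH reaches F11, so F11 = 25.296/0.062 = 408 lb/h and vapour = 88 lb/h.
The evaporator receives (1−α)·496 of feed at 0.949 water and removes 0.456 of that water:
0.456×0.949×(1−α)×496 = 88
(1−α) = 88/214.64 = 0.4100;  α = 0.5900.
Bypass flow = 0.5900×496 = 292.65 lb/h.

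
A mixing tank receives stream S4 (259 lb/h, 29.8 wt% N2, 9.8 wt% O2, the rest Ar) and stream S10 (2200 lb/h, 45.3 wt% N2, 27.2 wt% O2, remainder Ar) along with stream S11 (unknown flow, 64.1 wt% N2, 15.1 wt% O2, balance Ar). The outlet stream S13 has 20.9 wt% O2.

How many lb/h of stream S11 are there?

Let S11 be the unknown flow. Total out = 2459 + S11.
O2 balance: 623.78 + 0.151·S11 = 0.209·(2459 + S11)
(0.151 − 0.209)·S11 = 0.209×2459 − 623.78 = -109.85
S11 = -109.85 / -0.058 = 1894 lb/h

1894 lb/h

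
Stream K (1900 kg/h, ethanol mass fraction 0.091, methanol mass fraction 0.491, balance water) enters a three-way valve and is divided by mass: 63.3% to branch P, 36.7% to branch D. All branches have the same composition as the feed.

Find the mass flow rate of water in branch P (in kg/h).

Branch P total = 0.633×1900 = 1202.7 kg/h.
water in P = 0.418×1202.7 = 502.73 kg/h.

502.7 kg/h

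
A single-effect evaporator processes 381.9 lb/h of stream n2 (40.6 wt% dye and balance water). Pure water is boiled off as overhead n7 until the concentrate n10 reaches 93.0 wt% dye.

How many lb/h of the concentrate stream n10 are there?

dye is conserved: 381.9×0.406 = 155.05 lb/h all reports to the concentrate.
Concentrate = 155.05/(target fraction) = 166.72 lb/h.

166.7 lb/h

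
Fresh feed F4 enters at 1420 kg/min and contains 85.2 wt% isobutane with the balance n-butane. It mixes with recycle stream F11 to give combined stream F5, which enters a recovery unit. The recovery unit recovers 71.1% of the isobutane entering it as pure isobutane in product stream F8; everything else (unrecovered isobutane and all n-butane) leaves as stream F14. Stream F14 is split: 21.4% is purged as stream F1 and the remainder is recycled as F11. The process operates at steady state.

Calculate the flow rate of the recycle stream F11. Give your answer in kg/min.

n-butane enters only via F4 and leaves only via the purge: 1420×0.148 = 0.214×(n-butane in F14), and the recovery unit passes all n-butane, so n-butane in F5 = n-butane in F14 = 982.06 kg/min.
isobutane in F5: m_A = 1420×0.852 + (1−0.214)·(1−0.711)·m_A, so m_A = 1209.8/0.7728 = 1565.4 kg/min.
F14 = (1−0.711)×1565.4 + 982.06 = 1434.5 kg/min.
Recycle F11 = (1−0.214)×1434.5 = 1127.5 kg/min.

1127 kg/min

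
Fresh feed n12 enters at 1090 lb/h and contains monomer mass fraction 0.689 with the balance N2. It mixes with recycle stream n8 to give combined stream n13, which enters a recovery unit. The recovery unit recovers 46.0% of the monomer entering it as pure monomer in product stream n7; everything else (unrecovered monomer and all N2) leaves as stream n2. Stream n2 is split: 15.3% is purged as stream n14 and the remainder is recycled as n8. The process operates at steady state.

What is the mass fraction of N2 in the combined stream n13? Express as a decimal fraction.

N2 enters only via n12 and leaves only via the purge: 1090×0.311 = 0.153×(N2 in n2), and the recovery unit passes all N2, so N2 in n13 = N2 in n2 = 2215.6 lb/h.
monomer in n13: m_A = 1090×0.689 + (1−0.153)·(1−0.460)·m_A, so m_A = 751.01/0.5426 = 1384 lb/h.
n13 = 1384 + 2215.6 = 3599.7 lb/h.
N2 fraction in n13 = 2215.6/3599.7 = 0.616.

0.616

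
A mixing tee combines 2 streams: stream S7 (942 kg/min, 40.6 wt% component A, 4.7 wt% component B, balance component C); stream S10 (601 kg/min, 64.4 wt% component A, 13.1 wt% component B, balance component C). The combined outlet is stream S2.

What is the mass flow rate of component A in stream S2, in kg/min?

component A out = component A in = 942×0.406 + 601×0.644 = 769.5 kg/min.

769.5 kg/min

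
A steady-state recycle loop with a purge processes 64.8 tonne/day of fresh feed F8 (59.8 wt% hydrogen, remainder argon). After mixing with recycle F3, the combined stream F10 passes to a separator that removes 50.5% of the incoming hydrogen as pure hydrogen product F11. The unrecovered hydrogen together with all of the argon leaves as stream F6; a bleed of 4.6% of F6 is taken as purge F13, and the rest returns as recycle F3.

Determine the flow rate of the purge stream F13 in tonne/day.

27.72 tonne/day

argon enters only via F8 and leaves only via the purge: 64.8×0.402 = 0.046×(argon in F6), and the separator passes all argon, so argon in F10 = argon in F6 = 566.3 tonne/day.
hydrogen in F10: m_A = 64.8×0.598 + (1−0.046)·(1−0.505)·m_A, so m_A = 38.75/0.5278 = 73.423 tonne/day.
F6 = (1−0.505)×73.423 + 566.3 = 602.64 tonne/day.
Purge F13 = 0.046×602.64 = 27.721 tonne/day.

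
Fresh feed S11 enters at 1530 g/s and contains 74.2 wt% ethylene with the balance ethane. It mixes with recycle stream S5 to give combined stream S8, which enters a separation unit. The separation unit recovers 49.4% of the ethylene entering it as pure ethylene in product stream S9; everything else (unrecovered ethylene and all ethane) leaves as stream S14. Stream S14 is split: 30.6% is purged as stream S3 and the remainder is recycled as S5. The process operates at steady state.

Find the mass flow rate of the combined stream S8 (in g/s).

ethane enters only via S11 and leaves only via the purge: 1530×0.258 = 0.306×(ethane in S14), and the separation unit passes all ethane, so ethane in S8 = ethane in S14 = 1290 g/s.
ethylene in S8: m_A = 1530×0.742 + (1−0.306)·(1−0.494)·m_A, so m_A = 1135.3/0.6488 = 1749.7 g/s.
S8 = 1749.7 + 1290 = 3039.7 g/s.

3040 g/s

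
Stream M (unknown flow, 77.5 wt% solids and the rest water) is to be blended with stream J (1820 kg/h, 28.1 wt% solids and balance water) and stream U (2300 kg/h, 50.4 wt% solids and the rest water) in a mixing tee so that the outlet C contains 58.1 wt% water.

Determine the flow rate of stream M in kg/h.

Let M be the unknown flow. Total out = 4120 + M.
water balance: 2449.4 + 0.225·M = 0.581·(4120 + M)
(0.225 − 0.581)·M = 0.581×4120 − 2449.4 = -55.66
M = -55.66 / -0.356 = 156.35 kg/h

156.3 kg/h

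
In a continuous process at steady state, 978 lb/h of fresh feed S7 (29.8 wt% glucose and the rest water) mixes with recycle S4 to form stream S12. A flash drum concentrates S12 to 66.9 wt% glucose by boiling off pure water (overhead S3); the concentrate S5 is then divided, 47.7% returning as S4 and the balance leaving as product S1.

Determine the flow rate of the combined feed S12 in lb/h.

Overall glucose balance (none leaves overhead): glucose in fresh feed = glucose in product, i.e. 978×0.298 = (1−0.477)·S5·0.669.
S5 = 291.44/(0.669×0.523) = 832.97 lb/h.
Recycle S4 = 0.477×832.97 = 397.32 lb/h.
Combined feed S12 = 978 + 397.32 = 1375.3 lb/h.

1375 lb/h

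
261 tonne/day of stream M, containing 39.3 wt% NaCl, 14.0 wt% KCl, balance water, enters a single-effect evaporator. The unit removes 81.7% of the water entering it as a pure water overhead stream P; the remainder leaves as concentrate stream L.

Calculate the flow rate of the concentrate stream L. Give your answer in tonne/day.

161.4 tonne/day

water entering = 261×0.467 = 121.89 tonne/day; overhead removed = 0.817×121.89 = 99.582 tonne/day.
Concentrate = 261 − 99.582 = 161.42 tonne/day.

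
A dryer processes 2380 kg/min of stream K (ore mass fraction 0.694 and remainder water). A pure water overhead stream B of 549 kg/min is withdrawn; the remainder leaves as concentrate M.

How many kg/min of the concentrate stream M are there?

Concentrate = 2380 − 549 = 1831 kg/min.

1831 kg/min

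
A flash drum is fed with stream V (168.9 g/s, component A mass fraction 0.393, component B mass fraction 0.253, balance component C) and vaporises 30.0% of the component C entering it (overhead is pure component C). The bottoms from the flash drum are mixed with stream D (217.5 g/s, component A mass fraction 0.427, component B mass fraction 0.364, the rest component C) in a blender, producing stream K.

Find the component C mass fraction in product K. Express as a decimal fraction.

Vapour removed = 0.300×0.354×168.9 = 17.937 g/s; concentrate = 150.96 g/s.
component C reaching the mixer = 41.853 (from concentrate) + 217.5×0.209 = 87.311 g/s.
Product flow = 150.96 + 217.5 = 368.46 g/s; component C fraction = 0.237.

0.237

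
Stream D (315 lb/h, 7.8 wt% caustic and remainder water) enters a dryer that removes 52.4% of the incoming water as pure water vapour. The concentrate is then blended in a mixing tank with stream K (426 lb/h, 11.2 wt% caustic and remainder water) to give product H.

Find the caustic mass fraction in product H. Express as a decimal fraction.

0.123

Vapour removed = 0.524×0.922×315 = 152.19 lb/h; concentrate = 162.81 lb/h.
caustic reaching the mixer = 24.57 (from concentrate) + 426×0.112 = 72.282 lb/h.
Product flow = 162.81 + 426 = 588.81 lb/h; caustic fraction = 0.123.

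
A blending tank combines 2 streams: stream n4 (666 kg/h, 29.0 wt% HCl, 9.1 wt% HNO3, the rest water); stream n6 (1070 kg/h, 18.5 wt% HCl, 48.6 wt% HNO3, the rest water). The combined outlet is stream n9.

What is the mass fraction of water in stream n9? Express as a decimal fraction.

0.4403

Total flow out = 666 + 1070 = 1736 kg/h.
water in = 666×0.619 + 1070×0.329 = 764.28 kg/h.
water mass fraction in n9 = 764.28/1736 = 0.4403.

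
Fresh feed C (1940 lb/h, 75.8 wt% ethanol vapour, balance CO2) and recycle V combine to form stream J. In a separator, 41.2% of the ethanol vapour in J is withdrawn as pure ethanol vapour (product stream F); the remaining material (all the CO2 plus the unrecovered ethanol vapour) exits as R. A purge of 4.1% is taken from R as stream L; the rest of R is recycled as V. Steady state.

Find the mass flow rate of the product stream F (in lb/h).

ethanol vapour in J: m_A = 1940×0.758 + (1−0.041)·(1−0.412)·m_A, so m_A = 1470.5/0.4361 = 3371.9 lb/h.
Product F = 0.412×3371.9 = 1389.2 lb/h.

1389 lb/h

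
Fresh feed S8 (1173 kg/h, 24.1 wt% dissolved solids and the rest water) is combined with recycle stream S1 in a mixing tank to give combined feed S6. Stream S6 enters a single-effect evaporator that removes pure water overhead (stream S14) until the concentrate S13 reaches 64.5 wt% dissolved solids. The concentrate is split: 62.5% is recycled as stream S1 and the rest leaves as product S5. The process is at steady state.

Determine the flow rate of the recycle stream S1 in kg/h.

Overall dissolved solids balance (none leaves overhead): dissolved solids in fresh feed = dissolved solids in product, i.e. 1173×0.241 = (1−0.625)·S13·0.645.
S13 = 282.69/(0.645×0.375) = 1168.8 kg/h.
Recycle S1 = 0.625×1168.8 = 730.47 kg/h.

730.5 kg/h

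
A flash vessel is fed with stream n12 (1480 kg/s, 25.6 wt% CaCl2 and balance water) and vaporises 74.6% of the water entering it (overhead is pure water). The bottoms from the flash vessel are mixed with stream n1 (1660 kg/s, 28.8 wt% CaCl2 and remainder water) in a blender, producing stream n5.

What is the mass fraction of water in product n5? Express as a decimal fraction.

0.630

Vapour removed = 0.746×0.744×1480 = 821.44 kg/s; concentrate = 658.56 kg/s.
water reaching the mixer = 279.68 (from concentrate) + 1660×0.712 = 1461.6 kg/s.
Product flow = 658.56 + 1660 = 2318.6 kg/s; water fraction = 0.630.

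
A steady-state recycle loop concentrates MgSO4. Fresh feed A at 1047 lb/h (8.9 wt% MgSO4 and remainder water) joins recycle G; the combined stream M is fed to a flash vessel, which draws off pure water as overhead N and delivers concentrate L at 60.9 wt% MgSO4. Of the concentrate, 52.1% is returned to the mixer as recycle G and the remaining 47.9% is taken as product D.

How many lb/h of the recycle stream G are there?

Overall MgSO4 balance (none leaves overhead): MgSO4 in fresh feed = MgSO4 in product, i.e. 1047×0.089 = (1−0.521)·L·0.609.
L = 93.183/(0.609×0.479) = 319.44 lb/h.
Recycle G = 0.521×319.44 = 166.43 lb/h.

166.4 lb/h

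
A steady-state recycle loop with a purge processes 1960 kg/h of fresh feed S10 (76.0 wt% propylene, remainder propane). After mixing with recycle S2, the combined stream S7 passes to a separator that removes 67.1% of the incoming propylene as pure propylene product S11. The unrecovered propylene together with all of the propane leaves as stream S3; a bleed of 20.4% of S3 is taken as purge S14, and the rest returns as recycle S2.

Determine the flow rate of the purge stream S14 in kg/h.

605.8 kg/h

propane enters only via S10 and leaves only via the purge: 1960×0.240 = 0.204×(propane in S3), and the separator passes all propane, so propane in S7 = propane in S3 = 2305.9 kg/h.
propylene in S7: m_A = 1960×0.760 + (1−0.204)·(1−0.671)·m_A, so m_A = 1489.6/0.7381 = 2018.1 kg/h.
S3 = (1−0.671)×2018.1 + 2305.9 = 2969.8 kg/h.
Purge S14 = 0.204×2969.8 = 605.85 kg/h.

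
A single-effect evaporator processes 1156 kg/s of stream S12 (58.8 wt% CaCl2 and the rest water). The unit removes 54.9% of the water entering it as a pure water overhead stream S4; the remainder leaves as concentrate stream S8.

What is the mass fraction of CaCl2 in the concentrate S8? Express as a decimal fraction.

0.760

CaCl2 is not removed: 1156×0.588 = 679.73 kg/s of CaCl2 enters S8.
water entering = 1156×0.412 = 476.27 kg/s; overhead removed = 0.549×476.27 = 261.47 kg/s.
Concentrate = 1156 − 261.47 = 894.53 kg/s.
Mass fraction = 679.73/894.53 = 0.760.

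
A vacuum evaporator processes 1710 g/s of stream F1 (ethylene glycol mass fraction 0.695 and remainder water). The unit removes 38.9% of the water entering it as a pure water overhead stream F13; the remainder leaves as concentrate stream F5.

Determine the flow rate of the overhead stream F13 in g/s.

202.9 g/s

water entering = 1710×0.305 = 521.55 g/s; overhead removed = 0.389×521.55 = 202.88 g/s.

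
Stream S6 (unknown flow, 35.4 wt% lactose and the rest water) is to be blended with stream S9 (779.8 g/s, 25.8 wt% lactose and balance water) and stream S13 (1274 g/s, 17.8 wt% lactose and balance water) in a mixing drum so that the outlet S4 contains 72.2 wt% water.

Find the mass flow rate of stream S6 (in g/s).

1882 g/s

Let S6 be the unknown flow. Total out = 2053.8 + S6.
water balance: 1625.8 + 0.646·S6 = 0.722·(2053.8 + S6)
(0.646 − 0.722)·S6 = 0.722×2053.8 − 1625.8 = -143
S6 = -143 / -0.076 = 1881.5 g/s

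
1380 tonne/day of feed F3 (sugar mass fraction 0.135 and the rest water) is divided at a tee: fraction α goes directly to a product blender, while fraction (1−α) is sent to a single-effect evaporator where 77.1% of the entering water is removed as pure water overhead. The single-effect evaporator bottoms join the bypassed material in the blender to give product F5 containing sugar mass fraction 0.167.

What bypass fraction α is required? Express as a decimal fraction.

0.713

All 1380×0.135 = 186.3 tonne/day of sugar reaches F5, so F5 = 186.3/0.167 = 1115.6 tonne/day and vapour = 264.43 tonne/day.
The evaporator receives (1−α)·1380 of feed at 0.865 water and removes 0.771 of that water:
0.771×0.865×(1−α)×1380 = 264.43
(1−α) = 264.43/920.34 = 0.2873;  α = 0.7127.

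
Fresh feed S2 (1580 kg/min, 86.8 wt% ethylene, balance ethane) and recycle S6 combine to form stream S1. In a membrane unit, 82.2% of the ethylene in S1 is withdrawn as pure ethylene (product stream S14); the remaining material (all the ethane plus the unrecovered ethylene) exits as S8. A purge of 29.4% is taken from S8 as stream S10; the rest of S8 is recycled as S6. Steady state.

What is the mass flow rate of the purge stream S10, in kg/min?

ethane enters only via S2 and leaves only via the purge: 1580×0.132 = 0.294×(ethane in S8), and the membrane unit passes all ethane, so ethane in S1 = ethane in S8 = 709.39 kg/min.
ethylene in S1: m_A = 1580×0.868 + (1−0.294)·(1−0.822)·m_A, so m_A = 1371.4/0.8743 = 1568.6 kg/min.
S8 = (1−0.822)×1568.6 + 709.39 = 988.59 kg/min.
Purge S10 = 0.294×988.59 = 290.65 kg/min.

290.6 kg/min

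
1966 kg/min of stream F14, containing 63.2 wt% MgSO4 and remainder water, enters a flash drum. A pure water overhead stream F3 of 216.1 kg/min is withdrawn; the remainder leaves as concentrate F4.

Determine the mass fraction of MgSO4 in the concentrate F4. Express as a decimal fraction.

MgSO4 is not removed: 1966×0.632 = 1242.5 kg/min of MgSO4 enters F4.
Concentrate = 1966 − 216.1 = 1749.9 kg/min.
Mass fraction = 1242.5/1749.9 = 0.7100.

0.7100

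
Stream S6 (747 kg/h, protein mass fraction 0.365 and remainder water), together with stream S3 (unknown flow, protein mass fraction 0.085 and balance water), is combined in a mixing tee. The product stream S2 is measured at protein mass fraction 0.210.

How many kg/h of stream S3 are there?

Let S3 be the unknown flow. Total out = 747 + S3.
protein balance: 272.65 + 0.085·S3 = 0.210·(747 + S3)
(0.085 − 0.210)·S3 = 0.210×747 − 272.65 = -115.78
S3 = -115.78 / -0.125 = 926.28 kg/h

926.3 kg/h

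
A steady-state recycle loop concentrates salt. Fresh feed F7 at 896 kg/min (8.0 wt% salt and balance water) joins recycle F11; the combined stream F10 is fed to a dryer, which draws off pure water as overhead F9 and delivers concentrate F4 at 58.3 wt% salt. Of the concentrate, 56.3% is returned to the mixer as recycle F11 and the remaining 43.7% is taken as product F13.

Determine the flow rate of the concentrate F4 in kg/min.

Overall salt balance (none leaves overhead): salt in fresh feed = salt in product, i.e. 896×0.080 = (1−0.563)·F4·0.583.
F4 = 71.68/(0.583×0.437) = 281.35 kg/min.

281.4 kg/min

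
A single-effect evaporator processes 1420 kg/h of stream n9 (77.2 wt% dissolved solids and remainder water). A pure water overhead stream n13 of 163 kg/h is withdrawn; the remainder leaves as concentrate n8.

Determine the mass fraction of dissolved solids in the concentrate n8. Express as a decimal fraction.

dissolved solids is not removed: 1420×0.772 = 1096.2 kg/h of dissolved solids enters n8.
Concentrate = 1420 − 163 = 1257 kg/h.
Mass fraction = 1096.2/1257 = 0.872.

0.872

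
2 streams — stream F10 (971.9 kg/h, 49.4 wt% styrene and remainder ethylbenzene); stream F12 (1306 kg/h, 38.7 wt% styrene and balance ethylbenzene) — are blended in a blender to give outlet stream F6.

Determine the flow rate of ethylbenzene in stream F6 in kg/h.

1292 kg/h

ethylbenzene out = ethylbenzene in = 971.9×0.506 + 1306×0.613 = 1292.4 kg/h.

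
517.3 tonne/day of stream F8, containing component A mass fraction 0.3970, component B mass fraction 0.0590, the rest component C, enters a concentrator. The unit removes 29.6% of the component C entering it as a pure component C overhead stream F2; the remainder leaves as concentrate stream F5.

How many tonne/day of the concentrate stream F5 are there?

434 tonne/day

component C entering = 517.3×0.544 = 281.41 tonne/day; overhead removed = 0.296×281.41 = 83.298 tonne/day.
Concentrate = 517.3 − 83.298 = 434 tonne/day.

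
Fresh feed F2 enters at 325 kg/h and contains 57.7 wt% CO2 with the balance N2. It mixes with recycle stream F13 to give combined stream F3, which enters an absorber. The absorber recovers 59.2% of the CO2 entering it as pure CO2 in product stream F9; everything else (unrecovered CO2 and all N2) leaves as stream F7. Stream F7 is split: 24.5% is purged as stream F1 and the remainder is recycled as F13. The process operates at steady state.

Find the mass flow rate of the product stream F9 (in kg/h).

CO2 in F3: m_A = 325×0.577 + (1−0.245)·(1−0.592)·m_A, so m_A = 187.52/0.6920 = 271.01 kg/h.
Product F9 = 0.592×271.01 = 160.44 kg/h.

160.4 kg/h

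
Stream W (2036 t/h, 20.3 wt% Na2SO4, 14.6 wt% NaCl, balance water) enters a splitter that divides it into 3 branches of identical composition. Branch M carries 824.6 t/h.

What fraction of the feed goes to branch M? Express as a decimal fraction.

Fraction to M = 824.6/2036 = 0.4050.

0.405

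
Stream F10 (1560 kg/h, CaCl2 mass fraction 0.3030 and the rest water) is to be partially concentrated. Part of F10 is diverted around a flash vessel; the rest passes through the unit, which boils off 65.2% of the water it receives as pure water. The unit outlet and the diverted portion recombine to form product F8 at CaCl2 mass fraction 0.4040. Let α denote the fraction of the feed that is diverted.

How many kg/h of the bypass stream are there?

All 1560×0.303 = 472.68 kg/h of CaCl2 reaches F8, so F8 = 472.68/0.404 = 1170 kg/h and vapour = 390 kg/h.
The evaporator receives (1−α)·1560 of feed at 0.697 water and removes 0.652 of that water:
0.652×0.697×(1−α)×1560 = 390
(1−α) = 390/708.93 = 0.5501;  α = 0.4499.
Bypass flow = 0.4499×1560 = 701.81 kg/h.

701.8 kg/h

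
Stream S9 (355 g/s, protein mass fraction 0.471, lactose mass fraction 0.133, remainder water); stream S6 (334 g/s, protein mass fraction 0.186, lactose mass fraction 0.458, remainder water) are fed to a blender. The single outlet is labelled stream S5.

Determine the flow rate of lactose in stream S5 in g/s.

lactose out = lactose in = 355×0.133 + 334×0.458 = 200.19 g/s.

200.2 g/s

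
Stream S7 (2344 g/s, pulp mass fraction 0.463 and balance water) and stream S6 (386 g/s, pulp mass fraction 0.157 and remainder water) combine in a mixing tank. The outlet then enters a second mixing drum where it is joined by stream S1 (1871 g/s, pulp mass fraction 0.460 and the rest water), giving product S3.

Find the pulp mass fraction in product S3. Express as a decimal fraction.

0.436

Overall, product flow = 4601 g/s.
pulp in = 2344×0.463 + 386×0.157 + 1871×0.460 = 2006.5 g/s.
pulp fraction in S3 = 0.436.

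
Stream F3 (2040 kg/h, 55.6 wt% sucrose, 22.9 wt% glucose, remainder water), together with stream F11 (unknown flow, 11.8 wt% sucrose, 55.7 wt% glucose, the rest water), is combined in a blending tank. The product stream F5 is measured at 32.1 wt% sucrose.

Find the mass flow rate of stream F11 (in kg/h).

Let F11 be the unknown flow. Total out = 2040 + F11.
sucrose balance: 1134.2 + 0.118·F11 = 0.321·(2040 + F11)
(0.118 − 0.321)·F11 = 0.321×2040 − 1134.2 = -479.4
F11 = -479.4 / -0.203 = 2361.6 kg/h

2362 kg/h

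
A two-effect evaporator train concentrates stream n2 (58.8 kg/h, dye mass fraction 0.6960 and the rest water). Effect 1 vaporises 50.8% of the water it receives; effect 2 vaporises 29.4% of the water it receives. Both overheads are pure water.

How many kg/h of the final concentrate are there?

47.13 kg/h

water in feed = 58.8×0.304 = 17.875 kg/h.
After stage 1: water left = (1−0.508)×17.875 = 8.7946; stream total = 49.719 kg/h.
After stage 2: water left = (1−0.294)×8.7946 = 6.209; final concentrate = 47.134 kg/h.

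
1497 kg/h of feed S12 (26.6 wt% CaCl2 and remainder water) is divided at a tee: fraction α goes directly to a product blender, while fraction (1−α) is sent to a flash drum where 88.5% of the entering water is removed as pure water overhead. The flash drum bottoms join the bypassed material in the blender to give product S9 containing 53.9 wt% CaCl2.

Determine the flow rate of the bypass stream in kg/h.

329.8 kg/h

All 1497×0.266 = 398.2 kg/h of CaCl2 reaches S9, so S9 = 398.2/0.539 = 738.78 kg/h and vapour = 758.22 kg/h.
The evaporator receives (1−α)·1497 of feed at 0.734 water and removes 0.885 of that water:
0.885×0.734×(1−α)×1497 = 758.22
(1−α) = 758.22/972.44 = 0.7797;  α = 0.2203.
Bypass flow = 0.2203×1497 = 329.77 kg/h.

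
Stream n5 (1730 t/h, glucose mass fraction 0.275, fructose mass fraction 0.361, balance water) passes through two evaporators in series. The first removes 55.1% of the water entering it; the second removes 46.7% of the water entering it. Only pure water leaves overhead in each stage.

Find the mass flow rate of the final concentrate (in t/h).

water in feed = 1730×0.364 = 629.72 t/h.
After stage 1: water left = (1−0.551)×629.72 = 282.74; stream total = 1383 t/h.
After stage 2: water left = (1−0.467)×282.74 = 150.7; final concentrate = 1251 t/h.

1251 t/h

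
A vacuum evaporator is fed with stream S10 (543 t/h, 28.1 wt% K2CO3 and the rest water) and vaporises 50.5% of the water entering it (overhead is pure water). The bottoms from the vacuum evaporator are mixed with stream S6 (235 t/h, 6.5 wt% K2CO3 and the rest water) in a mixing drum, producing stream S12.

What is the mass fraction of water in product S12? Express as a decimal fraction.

Vapour removed = 0.505×0.719×543 = 197.16 t/h; concentrate = 345.84 t/h.
water reaching the mixer = 193.26 (from concentrate) + 235×0.935 = 412.98 t/h.
Product flow = 345.84 + 235 = 580.84 t/h; water fraction = 0.711.

0.711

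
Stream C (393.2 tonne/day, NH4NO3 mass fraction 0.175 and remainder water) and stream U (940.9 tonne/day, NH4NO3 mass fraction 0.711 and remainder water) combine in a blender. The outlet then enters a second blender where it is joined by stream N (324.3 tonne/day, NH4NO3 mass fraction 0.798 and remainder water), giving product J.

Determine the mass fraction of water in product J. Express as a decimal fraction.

Overall, product flow = 1658.4 tonne/day.
water in = 393.2×0.825 + 940.9×0.289 + 324.3×0.202 = 661.82 tonne/day.
water fraction in J = 0.399.

0.399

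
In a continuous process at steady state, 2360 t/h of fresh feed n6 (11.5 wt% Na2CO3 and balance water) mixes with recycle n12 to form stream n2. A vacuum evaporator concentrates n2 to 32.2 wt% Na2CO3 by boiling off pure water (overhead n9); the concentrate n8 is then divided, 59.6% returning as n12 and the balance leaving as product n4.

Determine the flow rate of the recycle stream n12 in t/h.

Overall Na2CO3 balance (none leaves overhead): Na2CO3 in fresh feed = Na2CO3 in product, i.e. 2360×0.115 = (1−0.596)·n8·0.322.
n8 = 271.4/(0.322×0.404) = 2086.3 t/h.
Recycle n12 = 0.596×2086.3 = 1243.4 t/h.

1243 t/h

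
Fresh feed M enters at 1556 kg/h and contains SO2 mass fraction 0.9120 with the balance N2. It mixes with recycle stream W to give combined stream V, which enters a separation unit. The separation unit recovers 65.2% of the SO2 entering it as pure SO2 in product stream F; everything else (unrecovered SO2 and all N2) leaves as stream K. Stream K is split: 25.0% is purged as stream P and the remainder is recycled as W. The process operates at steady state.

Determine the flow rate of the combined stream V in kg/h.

2468 kg/h

N2 enters only via M and leaves only via the purge: 1556×0.088 = 0.250×(N2 in K), and the separation unit passes all N2, so N2 in V = N2 in K = 547.71 kg/h.
SO2 in V: m_A = 1556×0.912 + (1−0.250)·(1−0.652)·m_A, so m_A = 1419.1/0.7390 = 1920.3 kg/h.
V = 1920.3 + 547.71 = 2468 kg/h.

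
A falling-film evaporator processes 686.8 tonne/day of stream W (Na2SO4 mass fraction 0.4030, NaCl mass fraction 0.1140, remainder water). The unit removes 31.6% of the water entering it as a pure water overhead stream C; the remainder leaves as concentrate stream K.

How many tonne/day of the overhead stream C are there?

water entering = 686.8×0.483 = 331.72 tonne/day; overhead removed = 0.316×331.72 = 104.82 tonne/day.

104.8 tonne/day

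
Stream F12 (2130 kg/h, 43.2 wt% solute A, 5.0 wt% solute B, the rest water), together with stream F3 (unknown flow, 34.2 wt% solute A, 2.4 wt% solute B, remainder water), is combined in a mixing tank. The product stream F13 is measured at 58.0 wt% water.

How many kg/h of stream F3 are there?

2446 kg/h

Let F3 be the unknown flow. Total out = 2130 + F3.
water balance: 1103.3 + 0.634·F3 = 0.580·(2130 + F3)
(0.634 − 0.580)·F3 = 0.580×2130 − 1103.3 = 132.06
F3 = 132.06 / 0.054 = 2445.6 kg/h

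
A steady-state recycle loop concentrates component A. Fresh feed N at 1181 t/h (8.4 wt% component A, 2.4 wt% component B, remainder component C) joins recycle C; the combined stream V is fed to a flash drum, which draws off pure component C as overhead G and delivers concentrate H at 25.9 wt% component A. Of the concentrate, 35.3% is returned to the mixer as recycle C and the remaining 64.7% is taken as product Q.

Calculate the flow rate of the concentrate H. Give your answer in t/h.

Overall component A balance (none leaves overhead): component A in fresh feed = component A in product, i.e. 1181×0.084 = (1−0.353)·H·0.259.
H = 99.204/(0.259×0.647) = 592 t/h.

592 t/h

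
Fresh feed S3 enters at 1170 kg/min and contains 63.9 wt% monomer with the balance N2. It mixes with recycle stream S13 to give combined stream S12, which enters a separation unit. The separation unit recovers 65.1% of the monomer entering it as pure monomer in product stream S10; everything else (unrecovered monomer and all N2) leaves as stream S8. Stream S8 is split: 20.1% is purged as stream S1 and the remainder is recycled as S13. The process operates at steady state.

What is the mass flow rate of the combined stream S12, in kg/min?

3138 kg/min

N2 enters only via S3 and leaves only via the purge: 1170×0.361 = 0.201×(N2 in S8), and the separation unit passes all N2, so N2 in S12 = N2 in S8 = 2101.3 kg/min.
monomer in S12: m_A = 1170×0.639 + (1−0.201)·(1−0.651)·m_A, so m_A = 747.63/0.7211 = 1036.7 kg/min.
S12 = 1036.7 + 2101.3 = 3138.1 kg/min.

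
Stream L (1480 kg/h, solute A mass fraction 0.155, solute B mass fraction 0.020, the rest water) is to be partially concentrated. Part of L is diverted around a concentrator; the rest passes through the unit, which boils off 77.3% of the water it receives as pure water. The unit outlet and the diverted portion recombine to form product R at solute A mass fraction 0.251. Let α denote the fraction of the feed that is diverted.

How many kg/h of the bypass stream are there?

592.4 kg/h

All 1480×0.155 = 229.4 kg/h of solute A reaches R, so R = 229.4/0.251 = 913.94 kg/h and vapour = 566.06 kg/h.
The evaporator receives (1−α)·1480 of feed at 0.825 water and removes 0.773 of that water:
0.773×0.825×(1−α)×1480 = 566.06
(1−α) = 566.06/943.83 = 0.5997;  α = 0.4003.
Bypass flow = 0.4003×1480 = 592.38 kg/h.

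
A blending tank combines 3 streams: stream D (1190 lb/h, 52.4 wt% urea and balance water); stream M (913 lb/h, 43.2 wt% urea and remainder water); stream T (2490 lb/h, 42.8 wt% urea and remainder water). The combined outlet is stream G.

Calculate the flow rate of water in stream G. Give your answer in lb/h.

2509 lb/h

water out = water in = 1190×0.476 + 913×0.568 + 2490×0.572 = 2509.3 lb/h.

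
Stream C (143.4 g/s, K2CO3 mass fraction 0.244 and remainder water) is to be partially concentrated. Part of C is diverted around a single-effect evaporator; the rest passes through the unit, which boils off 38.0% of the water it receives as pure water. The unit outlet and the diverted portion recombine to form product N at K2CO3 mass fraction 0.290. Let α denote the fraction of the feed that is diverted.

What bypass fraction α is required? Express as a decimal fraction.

0.448

All 143.4×0.244 = 34.99 g/s of K2CO3 reaches N, so N = 34.99/0.290 = 120.65 g/s and vapour = 22.746 g/s.
The evaporator receives (1−α)·143.4 of feed at 0.756 water and removes 0.380 of that water:
0.380×0.756×(1−α)×143.4 = 22.746
(1−α) = 22.746/41.196 = 0.5521;  α = 0.4479.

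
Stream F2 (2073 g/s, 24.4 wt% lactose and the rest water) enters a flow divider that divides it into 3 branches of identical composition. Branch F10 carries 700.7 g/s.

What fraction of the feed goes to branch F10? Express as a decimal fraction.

Fraction to F10 = 700.7/2073 = 0.3380.

0.338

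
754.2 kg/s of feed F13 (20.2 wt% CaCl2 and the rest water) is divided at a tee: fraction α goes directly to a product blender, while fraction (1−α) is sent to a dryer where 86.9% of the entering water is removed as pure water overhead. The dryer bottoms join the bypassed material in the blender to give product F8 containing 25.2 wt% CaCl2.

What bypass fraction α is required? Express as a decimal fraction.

0.714

All 754.2×0.202 = 152.35 kg/s of CaCl2 reaches F8, so F8 = 152.35/0.252 = 604.56 kg/s and vapour = 149.64 kg/s.
The evaporator receives (1−α)·754.2 of feed at 0.798 water and removes 0.869 of that water:
0.869×0.798×(1−α)×754.2 = 149.64
(1−α) = 149.64/523.01 = 0.2861;  α = 0.7139.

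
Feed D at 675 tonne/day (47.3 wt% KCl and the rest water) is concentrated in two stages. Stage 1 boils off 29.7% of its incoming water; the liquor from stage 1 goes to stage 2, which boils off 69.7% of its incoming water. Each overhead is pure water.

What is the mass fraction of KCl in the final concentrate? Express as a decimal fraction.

0.808

water in feed = 675×0.527 = 355.73 tonne/day.
After stage 1: water left = (1−0.297)×355.73 = 250.07; stream total = 569.35 tonne/day.
After stage 2: water left = (1−0.697)×250.07 = 75.773; final concentrate = 395.05 tonne/day.
KCl fraction = 319.27/395.05 = 0.808.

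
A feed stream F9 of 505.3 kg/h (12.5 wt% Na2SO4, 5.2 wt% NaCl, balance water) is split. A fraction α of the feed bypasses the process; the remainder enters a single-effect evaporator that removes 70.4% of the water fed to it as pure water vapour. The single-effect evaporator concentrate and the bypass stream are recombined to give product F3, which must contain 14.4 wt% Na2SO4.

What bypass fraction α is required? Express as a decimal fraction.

0.772

All 505.3×0.125 = 63.163 kg/h of Na2SO4 reaches F3, so F3 = 63.163/0.144 = 438.63 kg/h and vapour = 66.672 kg/h.
The evaporator receives (1−α)·505.3 of feed at 0.823 water and removes 0.704 of that water:
0.704×0.823×(1−α)×505.3 = 66.672
(1−α) = 66.672/292.77 = 0.2277;  α = 0.7723.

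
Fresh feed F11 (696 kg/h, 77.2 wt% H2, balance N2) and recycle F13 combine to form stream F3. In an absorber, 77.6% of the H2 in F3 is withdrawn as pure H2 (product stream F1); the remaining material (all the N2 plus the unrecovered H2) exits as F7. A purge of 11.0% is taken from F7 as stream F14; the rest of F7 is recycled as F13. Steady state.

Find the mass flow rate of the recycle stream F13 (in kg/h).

1418 kg/h

N2 enters only via F11 and leaves only via the purge: 696×0.228 = 0.110×(N2 in F7), and the absorber passes all N2, so N2 in F3 = N2 in F7 = 1442.6 kg/h.
H2 in F3: m_A = 696×0.772 + (1−0.110)·(1−0.776)·m_A, so m_A = 537.31/0.8006 = 671.1 kg/h.
F7 = (1−0.776)×671.1 + 1442.6 = 1592.9 kg/h.
Recycle F13 = (1−0.110)×1592.9 = 1417.7 kg/h.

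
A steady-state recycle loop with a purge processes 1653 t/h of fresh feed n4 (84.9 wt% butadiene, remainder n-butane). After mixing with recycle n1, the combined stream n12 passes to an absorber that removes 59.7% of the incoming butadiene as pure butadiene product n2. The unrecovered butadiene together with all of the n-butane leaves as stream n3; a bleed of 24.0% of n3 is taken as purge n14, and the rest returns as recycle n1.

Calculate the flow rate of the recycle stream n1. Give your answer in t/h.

n-butane enters only via n4 and leaves only via the purge: 1653×0.151 = 0.240×(n-butane in n3), and the absorber passes all n-butane, so n-butane in n12 = n-butane in n3 = 1040 t/h.
butadiene in n12: m_A = 1653×0.849 + (1−0.240)·(1−0.597)·m_A, so m_A = 1403.4/0.6937 = 2023 t/h.
n3 = (1−0.597)×2023 + 1040 = 1855.3 t/h.
Recycle n1 = (1−0.240)×1855.3 = 1410 t/h.

1410 t/h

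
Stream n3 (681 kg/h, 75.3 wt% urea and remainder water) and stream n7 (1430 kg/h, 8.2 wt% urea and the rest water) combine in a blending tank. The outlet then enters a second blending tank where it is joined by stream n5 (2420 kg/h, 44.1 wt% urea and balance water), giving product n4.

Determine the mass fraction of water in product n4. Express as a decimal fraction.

0.6254

Overall, product flow = 4531 kg/h.
water in = 681×0.247 + 1430×0.918 + 2420×0.559 = 2833.7 kg/h.
water fraction in n4 = 0.6254.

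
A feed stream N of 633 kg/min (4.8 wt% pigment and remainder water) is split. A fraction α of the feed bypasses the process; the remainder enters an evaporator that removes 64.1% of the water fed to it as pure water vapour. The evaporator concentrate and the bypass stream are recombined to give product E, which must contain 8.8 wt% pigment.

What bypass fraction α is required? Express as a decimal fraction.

All 633×0.048 = 30.384 kg/min of pigment reaches E, so E = 30.384/0.088 = 345.27 kg/min and vapour = 287.73 kg/min.
The evaporator receives (1−α)·633 of feed at 0.952 water and removes 0.641 of that water:
0.641×0.952×(1−α)×633 = 287.73
(1−α) = 287.73/386.28 = 0.7449;  α = 0.2551.

0.255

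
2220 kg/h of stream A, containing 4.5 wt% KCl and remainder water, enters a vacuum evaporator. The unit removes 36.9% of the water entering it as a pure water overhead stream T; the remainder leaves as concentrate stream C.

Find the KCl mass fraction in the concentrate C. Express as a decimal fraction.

0.069

KCl is not removed: 2220×0.045 = 99.9 kg/h of KCl enters C.
water entering = 2220×0.955 = 2120.1 kg/h; overhead removed = 0.369×2120.1 = 782.32 kg/h.
Concentrate = 2220 − 782.32 = 1437.7 kg/h.
Mass fraction = 99.9/1437.7 = 0.069.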